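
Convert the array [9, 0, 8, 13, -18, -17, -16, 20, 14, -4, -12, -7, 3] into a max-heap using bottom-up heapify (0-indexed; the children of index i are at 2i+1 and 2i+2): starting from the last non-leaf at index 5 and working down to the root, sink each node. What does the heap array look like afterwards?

[20, 14, 8, 13, -4, 3, -16, 9, 0, -18, -12, -7, -17]

sift down from index 5:
  -17 vs larger child 3 at index 12, swap → [9, 0, 8, 13, -18, 3, -16, 20, 14, -4, -12, -7, -17]
sift down from index 4:
  -18 vs larger child -4 at index 9, swap → [9, 0, 8, 13, -4, 3, -16, 20, 14, -18, -12, -7, -17]
sift down from index 3:
  13 vs larger child 20 at index 7, swap → [9, 0, 8, 20, -4, 3, -16, 13, 14, -18, -12, -7, -17]
sift down from index 2: already satisfies heap property
sift down from index 1:
  0 vs larger child 20 at index 3, swap → [9, 20, 8, 0, -4, 3, -16, 13, 14, -18, -12, -7, -17]
  0 vs larger child 14 at index 8, swap → [9, 20, 8, 14, -4, 3, -16, 13, 0, -18, -12, -7, -17]
sift down from index 0:
  9 vs larger child 20 at index 1, swap → [20, 9, 8, 14, -4, 3, -16, 13, 0, -18, -12, -7, -17]
  9 vs larger child 14 at index 3, swap → [20, 14, 8, 9, -4, 3, -16, 13, 0, -18, -12, -7, -17]
  9 vs larger child 13 at index 7, swap → [20, 14, 8, 13, -4, 3, -16, 9, 0, -18, -12, -7, -17]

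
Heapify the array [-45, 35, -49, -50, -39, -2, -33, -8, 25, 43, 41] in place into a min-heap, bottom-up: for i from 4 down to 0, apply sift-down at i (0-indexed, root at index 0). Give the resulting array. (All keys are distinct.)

[-50, -45, -49, -8, -39, -2, -33, 35, 25, 43, 41]

sift down from index 4: already satisfies heap property
sift down from index 3: already satisfies heap property
sift down from index 2: already satisfies heap property
sift down from index 1:
  35 vs smaller child -50 at index 3, swap → [-45, -50, -49, 35, -39, -2, -33, -8, 25, 43, 41]
  35 vs smaller child -8 at index 7, swap → [-45, -50, -49, -8, -39, -2, -33, 35, 25, 43, 41]
sift down from index 0:
  -45 vs smaller child -50 at index 1, swap → [-50, -45, -49, -8, -39, -2, -33, 35, 25, 43, 41]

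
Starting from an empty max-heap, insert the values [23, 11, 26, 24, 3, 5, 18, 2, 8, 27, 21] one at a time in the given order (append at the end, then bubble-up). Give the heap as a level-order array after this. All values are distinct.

[27, 26, 23, 11, 24, 5, 18, 2, 8, 3, 21]

Insert 23:
  append 23 at index 0 → [23] (no swap needed)
Insert 11:
  append 11 at index 1 → [23, 11] (no swap needed)
Insert 26:
  append 26 at index 2 → [23, 11, 26]
  26 > parent 23 at index 0, swap → [26, 11, 23]
Insert 24:
  append 24 at index 3 → [26, 11, 23, 24]
  24 > parent 11 at index 1, swap → [26, 24, 23, 11]
Insert 3:
  append 3 at index 4 → [26, 24, 23, 11, 3] (no swap needed)
Insert 5:
  append 5 at index 5 → [26, 24, 23, 11, 3, 5] (no swap needed)
Insert 18:
  append 18 at index 6 → [26, 24, 23, 11, 3, 5, 18] (no swap needed)
Insert 2:
  append 2 at index 7 → [26, 24, 23, 11, 3, 5, 18, 2] (no swap needed)
Insert 8:
  append 8 at index 8 → [26, 24, 23, 11, 3, 5, 18, 2, 8] (no swap needed)
Insert 27:
  append 27 at index 9 → [26, 24, 23, 11, 3, 5, 18, 2, 8, 27]
  27 > parent 3 at index 4, swap → [26, 24, 23, 11, 27, 5, 18, 2, 8, 3]
  27 > parent 24 at index 1, swap → [26, 27, 23, 11, 24, 5, 18, 2, 8, 3]
  27 > parent 26 at index 0, swap → [27, 26, 23, 11, 24, 5, 18, 2, 8, 3]
Insert 21:
  append 21 at index 10 → [27, 26, 23, 11, 24, 5, 18, 2, 8, 3, 21] (no swap needed)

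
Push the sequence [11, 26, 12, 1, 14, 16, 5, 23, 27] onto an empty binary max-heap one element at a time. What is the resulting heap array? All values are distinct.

Insert 11:
  append 11 at index 0 → [11] (no swap needed)
Insert 26:
  append 26 at index 1 → [11, 26]
  26 > parent 11 at index 0, swap → [26, 11]
Insert 12:
  append 12 at index 2 → [26, 11, 12] (no swap needed)
Insert 1:
  append 1 at index 3 → [26, 11, 12, 1] (no swap needed)
Insert 14:
  append 14 at index 4 → [26, 11, 12, 1, 14]
  14 > parent 11 at index 1, swap → [26, 14, 12, 1, 11]
Insert 16:
  append 16 at index 5 → [26, 14, 12, 1, 11, 16]
  16 > parent 12 at index 2, swap → [26, 14, 16, 1, 11, 12]
Insert 5:
  append 5 at index 6 → [26, 14, 16, 1, 11, 12, 5] (no swap needed)
Insert 23:
  append 23 at index 7 → [26, 14, 16, 1, 11, 12, 5, 23]
  23 > parent 1 at index 3, swap → [26, 14, 16, 23, 11, 12, 5, 1]
  23 > parent 14 at index 1, swap → [26, 23, 16, 14, 11, 12, 5, 1]
Insert 27:
  append 27 at index 8 → [26, 23, 16, 14, 11, 12, 5, 1, 27]
  27 > parent 14 at index 3, swap → [26, 23, 16, 27, 11, 12, 5, 1, 14]
  27 > parent 23 at index 1, swap → [26, 27, 16, 23, 11, 12, 5, 1, 14]
  27 > parent 26 at index 0, swap → [27, 26, 16, 23, 11, 12, 5, 1, 14]

[27, 26, 16, 23, 11, 12, 5, 1, 14]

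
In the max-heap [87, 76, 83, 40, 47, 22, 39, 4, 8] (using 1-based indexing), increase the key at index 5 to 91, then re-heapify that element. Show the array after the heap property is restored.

set index 5 from 47 to 91 → [87, 76, 83, 40, 91, 22, 39, 4, 8]
91 > parent 76 at index 2, swap → [87, 91, 83, 40, 76, 22, 39, 4, 8]
91 > parent 87 at index 1, swap → [91, 87, 83, 40, 76, 22, 39, 4, 8]

[91, 87, 83, 40, 76, 22, 39, 4, 8]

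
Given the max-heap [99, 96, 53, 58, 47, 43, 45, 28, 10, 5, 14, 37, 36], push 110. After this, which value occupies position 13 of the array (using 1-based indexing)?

append 110 at index 14 → [99, 96, 53, 58, 47, 43, 45, 28, 10, 5, 14, 37, 36, 110]
110 > parent 45 at index 7, swap → [99, 96, 53, 58, 47, 43, 110, 28, 10, 5, 14, 37, 36, 45]
110 > parent 53 at index 3, swap → [99, 96, 110, 58, 47, 43, 53, 28, 10, 5, 14, 37, 36, 45]
110 > parent 99 at index 1, swap → [110, 96, 99, 58, 47, 43, 53, 28, 10, 5, 14, 37, 36, 45]
resulting array: [110, 96, 99, 58, 47, 43, 53, 28, 10, 5, 14, 37, 36, 45]

36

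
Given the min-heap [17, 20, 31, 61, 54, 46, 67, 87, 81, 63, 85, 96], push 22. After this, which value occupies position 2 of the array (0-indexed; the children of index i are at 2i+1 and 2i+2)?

22

append 22 at index 12 → [17, 20, 31, 61, 54, 46, 67, 87, 81, 63, 85, 96, 22]
22 < parent 46 at index 5, swap → [17, 20, 31, 61, 54, 22, 67, 87, 81, 63, 85, 96, 46]
22 < parent 31 at index 2, swap → [17, 20, 22, 61, 54, 31, 67, 87, 81, 63, 85, 96, 46]
resulting array: [17, 20, 22, 61, 54, 31, 67, 87, 81, 63, 85, 96, 46]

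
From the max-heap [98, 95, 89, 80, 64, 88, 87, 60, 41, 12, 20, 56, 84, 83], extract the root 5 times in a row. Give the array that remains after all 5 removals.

[84, 83, 56, 80, 64, 20, 12, 60, 41]

extract-max #1 returns 98:
  remove root 98; move last element 83 to root → [83, 95, 89, 80, 64, 88, 87, 60, 41, 12, 20, 56, 84]
  83 vs larger child 95 at index 1, swap → [95, 83, 89, 80, 64, 88, 87, 60, 41, 12, 20, 56, 84]
extract-max #2 returns 95:
  remove root 95; move last element 84 to root → [84, 83, 89, 80, 64, 88, 87, 60, 41, 12, 20, 56]
  84 vs larger child 89 at index 2, swap → [89, 83, 84, 80, 64, 88, 87, 60, 41, 12, 20, 56]
  84 vs larger child 88 at index 5, swap → [89, 83, 88, 80, 64, 84, 87, 60, 41, 12, 20, 56]
extract-max #3 returns 89:
  remove root 89; move last element 56 to root → [56, 83, 88, 80, 64, 84, 87, 60, 41, 12, 20]
  56 vs larger child 88 at index 2, swap → [88, 83, 56, 80, 64, 84, 87, 60, 41, 12, 20]
  56 vs larger child 87 at index 6, swap → [88, 83, 87, 80, 64, 84, 56, 60, 41, 12, 20]
extract-max #4 returns 88:
  remove root 88; move last element 20 to root → [20, 83, 87, 80, 64, 84, 56, 60, 41, 12]
  20 vs larger child 87 at index 2, swap → [87, 83, 20, 80, 64, 84, 56, 60, 41, 12]
  20 vs larger child 84 at index 5, swap → [87, 83, 84, 80, 64, 20, 56, 60, 41, 12]
extract-max #5 returns 87:
  remove root 87; move last element 12 to root → [12, 83, 84, 80, 64, 20, 56, 60, 41]
  12 vs larger child 84 at index 2, swap → [84, 83, 12, 80, 64, 20, 56, 60, 41]
  12 vs larger child 56 at index 6, swap → [84, 83, 56, 80, 64, 20, 12, 60, 41]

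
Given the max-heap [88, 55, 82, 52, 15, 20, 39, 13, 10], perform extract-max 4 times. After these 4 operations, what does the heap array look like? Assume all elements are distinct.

[39, 15, 20, 13, 10]

extract-max #1 returns 88:
  remove root 88; move last element 10 to root → [10, 55, 82, 52, 15, 20, 39, 13]
  10 vs larger child 82 at index 2, swap → [82, 55, 10, 52, 15, 20, 39, 13]
  10 vs larger child 39 at index 6, swap → [82, 55, 39, 52, 15, 20, 10, 13]
extract-max #2 returns 82:
  remove root 82; move last element 13 to root → [13, 55, 39, 52, 15, 20, 10]
  13 vs larger child 55 at index 1, swap → [55, 13, 39, 52, 15, 20, 10]
  13 vs larger child 52 at index 3, swap → [55, 52, 39, 13, 15, 20, 10]
extract-max #3 returns 55:
  remove root 55; move last element 10 to root → [10, 52, 39, 13, 15, 20]
  10 vs larger child 52 at index 1, swap → [52, 10, 39, 13, 15, 20]
  10 vs larger child 15 at index 4, swap → [52, 15, 39, 13, 10, 20]
extract-max #4 returns 52:
  remove root 52; move last element 20 to root → [20, 15, 39, 13, 10]
  20 vs larger child 39 at index 2, swap → [39, 15, 20, 13, 10]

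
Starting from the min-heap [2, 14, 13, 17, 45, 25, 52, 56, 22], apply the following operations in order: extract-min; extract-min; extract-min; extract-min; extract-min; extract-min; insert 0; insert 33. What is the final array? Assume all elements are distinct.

[0, 33, 52, 56, 45]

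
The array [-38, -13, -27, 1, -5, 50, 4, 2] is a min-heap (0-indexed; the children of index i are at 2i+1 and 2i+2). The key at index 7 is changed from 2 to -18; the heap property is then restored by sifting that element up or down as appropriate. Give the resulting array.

[-38, -18, -27, -13, -5, 50, 4, 1]

set index 7 from 2 to -18 → [-38, -13, -27, 1, -5, 50, 4, -18]
-18 < parent 1 at index 3, swap → [-38, -13, -27, -18, -5, 50, 4, 1]
-18 < parent -13 at index 1, swap → [-38, -18, -27, -13, -5, 50, 4, 1]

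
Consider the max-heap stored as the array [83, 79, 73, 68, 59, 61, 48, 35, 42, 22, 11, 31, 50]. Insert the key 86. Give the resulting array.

[86, 79, 83, 68, 59, 61, 73, 35, 42, 22, 11, 31, 50, 48]

append 86 at index 13 → [83, 79, 73, 68, 59, 61, 48, 35, 42, 22, 11, 31, 50, 86]
86 > parent 48 at index 6, swap → [83, 79, 73, 68, 59, 61, 86, 35, 42, 22, 11, 31, 50, 48]
86 > parent 73 at index 2, swap → [83, 79, 86, 68, 59, 61, 73, 35, 42, 22, 11, 31, 50, 48]
86 > parent 83 at index 0, swap → [86, 79, 83, 68, 59, 61, 73, 35, 42, 22, 11, 31, 50, 48]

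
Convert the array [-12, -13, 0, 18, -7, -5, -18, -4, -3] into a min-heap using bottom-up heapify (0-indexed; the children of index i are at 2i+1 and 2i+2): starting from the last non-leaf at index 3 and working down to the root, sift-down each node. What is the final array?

sift down from index 3:
  18 vs smaller child -4 at index 7, swap → [-12, -13, 0, -4, -7, -5, -18, 18, -3]
sift down from index 2:
  0 vs smaller child -18 at index 6, swap → [-12, -13, -18, -4, -7, -5, 0, 18, -3]
sift down from index 1: already satisfies heap property
sift down from index 0:
  -12 vs smaller child -18 at index 2, swap → [-18, -13, -12, -4, -7, -5, 0, 18, -3]

[-18, -13, -12, -4, -7, -5, 0, 18, -3]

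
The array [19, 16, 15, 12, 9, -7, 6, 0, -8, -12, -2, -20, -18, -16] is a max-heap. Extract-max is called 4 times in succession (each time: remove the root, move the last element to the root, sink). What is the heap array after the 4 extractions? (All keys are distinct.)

extract-max #1 returns 19:
  remove root 19; move last element -16 to root → [-16, 16, 15, 12, 9, -7, 6, 0, -8, -12, -2, -20, -18]
  -16 vs larger child 16 at index 1, swap → [16, -16, 15, 12, 9, -7, 6, 0, -8, -12, -2, -20, -18]
  -16 vs larger child 12 at index 3, swap → [16, 12, 15, -16, 9, -7, 6, 0, -8, -12, -2, -20, -18]
  -16 vs larger child 0 at index 7, swap → [16, 12, 15, 0, 9, -7, 6, -16, -8, -12, -2, -20, -18]
extract-max #2 returns 16:
  remove root 16; move last element -18 to root → [-18, 12, 15, 0, 9, -7, 6, -16, -8, -12, -2, -20]
  -18 vs larger child 15 at index 2, swap → [15, 12, -18, 0, 9, -7, 6, -16, -8, -12, -2, -20]
  -18 vs larger child 6 at index 6, swap → [15, 12, 6, 0, 9, -7, -18, -16, -8, -12, -2, -20]
extract-max #3 returns 15:
  remove root 15; move last element -20 to root → [-20, 12, 6, 0, 9, -7, -18, -16, -8, -12, -2]
  -20 vs larger child 12 at index 1, swap → [12, -20, 6, 0, 9, -7, -18, -16, -8, -12, -2]
  -20 vs larger child 9 at index 4, swap → [12, 9, 6, 0, -20, -7, -18, -16, -8, -12, -2]
  -20 vs larger child -2 at index 10, swap → [12, 9, 6, 0, -2, -7, -18, -16, -8, -12, -20]
extract-max #4 returns 12:
  remove root 12; move last element -20 to root → [-20, 9, 6, 0, -2, -7, -18, -16, -8, -12]
  -20 vs larger child 9 at index 1, swap → [9, -20, 6, 0, -2, -7, -18, -16, -8, -12]
  -20 vs larger child 0 at index 3, swap → [9, 0, 6, -20, -2, -7, -18, -16, -8, -12]
  -20 vs larger child -8 at index 8, swap → [9, 0, 6, -8, -2, -7, -18, -16, -20, -12]

[9, 0, 6, -8, -2, -7, -18, -16, -20, -12]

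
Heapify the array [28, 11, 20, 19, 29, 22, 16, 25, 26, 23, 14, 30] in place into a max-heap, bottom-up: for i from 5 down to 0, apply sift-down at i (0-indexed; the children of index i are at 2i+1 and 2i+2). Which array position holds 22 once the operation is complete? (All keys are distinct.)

5

sift down from index 5:
  22 vs only child 30 at index 11, swap → [28, 11, 20, 19, 29, 30, 16, 25, 26, 23, 14, 22]
sift down from index 4: already satisfies heap property
sift down from index 3:
  19 vs larger child 26 at index 8, swap → [28, 11, 20, 26, 29, 30, 16, 25, 19, 23, 14, 22]
sift down from index 2:
  20 vs larger child 30 at index 5, swap → [28, 11, 30, 26, 29, 20, 16, 25, 19, 23, 14, 22]
  20 vs only child 22 at index 11, swap → [28, 11, 30, 26, 29, 22, 16, 25, 19, 23, 14, 20]
sift down from index 1:
  11 vs larger child 29 at index 4, swap → [28, 29, 30, 26, 11, 22, 16, 25, 19, 23, 14, 20]
  11 vs larger child 23 at index 9, swap → [28, 29, 30, 26, 23, 22, 16, 25, 19, 11, 14, 20]
sift down from index 0:
  28 vs larger child 30 at index 2, swap → [30, 29, 28, 26, 23, 22, 16, 25, 19, 11, 14, 20]
resulting array: [30, 29, 28, 26, 23, 22, 16, 25, 19, 11, 14, 20]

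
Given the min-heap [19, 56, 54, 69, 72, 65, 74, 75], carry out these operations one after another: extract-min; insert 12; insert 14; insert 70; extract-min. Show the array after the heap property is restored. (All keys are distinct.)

[14, 54, 65, 56, 70, 75, 74, 69, 72]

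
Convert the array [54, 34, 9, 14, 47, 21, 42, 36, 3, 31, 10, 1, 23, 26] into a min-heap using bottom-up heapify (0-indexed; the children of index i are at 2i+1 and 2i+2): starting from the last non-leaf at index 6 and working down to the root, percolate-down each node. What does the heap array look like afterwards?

sift down from index 6:
  42 vs only child 26 at index 13, swap → [54, 34, 9, 14, 47, 21, 26, 36, 3, 31, 10, 1, 23, 42]
sift down from index 5:
  21 vs smaller child 1 at index 11, swap → [54, 34, 9, 14, 47, 1, 26, 36, 3, 31, 10, 21, 23, 42]
sift down from index 4:
  47 vs smaller child 10 at index 10, swap → [54, 34, 9, 14, 10, 1, 26, 36, 3, 31, 47, 21, 23, 42]
sift down from index 3:
  14 vs smaller child 3 at index 8, swap → [54, 34, 9, 3, 10, 1, 26, 36, 14, 31, 47, 21, 23, 42]
sift down from index 2:
  9 vs smaller child 1 at index 5, swap → [54, 34, 1, 3, 10, 9, 26, 36, 14, 31, 47, 21, 23, 42]
sift down from index 1:
  34 vs smaller child 3 at index 3, swap → [54, 3, 1, 34, 10, 9, 26, 36, 14, 31, 47, 21, 23, 42]
  34 vs smaller child 14 at index 8, swap → [54, 3, 1, 14, 10, 9, 26, 36, 34, 31, 47, 21, 23, 42]
sift down from index 0:
  54 vs smaller child 1 at index 2, swap → [1, 3, 54, 14, 10, 9, 26, 36, 34, 31, 47, 21, 23, 42]
  54 vs smaller child 9 at index 5, swap → [1, 3, 9, 14, 10, 54, 26, 36, 34, 31, 47, 21, 23, 42]
  54 vs smaller child 21 at index 11, swap → [1, 3, 9, 14, 10, 21, 26, 36, 34, 31, 47, 54, 23, 42]

[1, 3, 9, 14, 10, 21, 26, 36, 34, 31, 47, 54, 23, 42]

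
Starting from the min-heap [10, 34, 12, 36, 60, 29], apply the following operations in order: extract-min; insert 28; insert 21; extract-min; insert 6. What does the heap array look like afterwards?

extract-min → returns 10:
  remove root 10; move last element 29 to root → [29, 34, 12, 36, 60]
  29 vs smaller child 12 at index 2, swap → [12, 34, 29, 36, 60]
insert 28:
  append 28 at index 5 → [12, 34, 29, 36, 60, 28]
  28 < parent 29 at index 2, swap → [12, 34, 28, 36, 60, 29]
insert 21:
  append 21 at index 6 → [12, 34, 28, 36, 60, 29, 21]
  21 < parent 28 at index 2, swap → [12, 34, 21, 36, 60, 29, 28]
extract-min → returns 12:
  remove root 12; move last element 28 to root → [28, 34, 21, 36, 60, 29]
  28 vs smaller child 21 at index 2, swap → [21, 34, 28, 36, 60, 29]
insert 6:
  append 6 at index 6 → [21, 34, 28, 36, 60, 29, 6]
  6 < parent 28 at index 2, swap → [21, 34, 6, 36, 60, 29, 28]
  6 < parent 21 at index 0, swap → [6, 34, 21, 36, 60, 29, 28]

[6, 34, 21, 36, 60, 29, 28]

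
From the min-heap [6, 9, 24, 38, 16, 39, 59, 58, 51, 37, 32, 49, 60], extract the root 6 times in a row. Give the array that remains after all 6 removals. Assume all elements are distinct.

extract-min #1 returns 6:
  remove root 6; move last element 60 to root → [60, 9, 24, 38, 16, 39, 59, 58, 51, 37, 32, 49]
  60 vs smaller child 9 at index 1, swap → [9, 60, 24, 38, 16, 39, 59, 58, 51, 37, 32, 49]
  60 vs smaller child 16 at index 4, swap → [9, 16, 24, 38, 60, 39, 59, 58, 51, 37, 32, 49]
  60 vs smaller child 32 at index 10, swap → [9, 16, 24, 38, 32, 39, 59, 58, 51, 37, 60, 49]
extract-min #2 returns 9:
  remove root 9; move last element 49 to root → [49, 16, 24, 38, 32, 39, 59, 58, 51, 37, 60]
  49 vs smaller child 16 at index 1, swap → [16, 49, 24, 38, 32, 39, 59, 58, 51, 37, 60]
  49 vs smaller child 32 at index 4, swap → [16, 32, 24, 38, 49, 39, 59, 58, 51, 37, 60]
  49 vs smaller child 37 at index 9, swap → [16, 32, 24, 38, 37, 39, 59, 58, 51, 49, 60]
extract-min #3 returns 16:
  remove root 16; move last element 60 to root → [60, 32, 24, 38, 37, 39, 59, 58, 51, 49]
  60 vs smaller child 24 at index 2, swap → [24, 32, 60, 38, 37, 39, 59, 58, 51, 49]
  60 vs smaller child 39 at index 5, swap → [24, 32, 39, 38, 37, 60, 59, 58, 51, 49]
extract-min #4 returns 24:
  remove root 24; move last element 49 to root → [49, 32, 39, 38, 37, 60, 59, 58, 51]
  49 vs smaller child 32 at index 1, swap → [32, 49, 39, 38, 37, 60, 59, 58, 51]
  49 vs smaller child 37 at index 4, swap → [32, 37, 39, 38, 49, 60, 59, 58, 51]
extract-min #5 returns 32:
  remove root 32; move last element 51 to root → [51, 37, 39, 38, 49, 60, 59, 58]
  51 vs smaller child 37 at index 1, swap → [37, 51, 39, 38, 49, 60, 59, 58]
  51 vs smaller child 38 at index 3, swap → [37, 38, 39, 51, 49, 60, 59, 58]
extract-min #6 returns 37:
  remove root 37; move last element 58 to root → [58, 38, 39, 51, 49, 60, 59]
  58 vs smaller child 38 at index 1, swap → [38, 58, 39, 51, 49, 60, 59]
  58 vs smaller child 49 at index 4, swap → [38, 49, 39, 51, 58, 60, 59]

[38, 49, 39, 51, 58, 60, 59]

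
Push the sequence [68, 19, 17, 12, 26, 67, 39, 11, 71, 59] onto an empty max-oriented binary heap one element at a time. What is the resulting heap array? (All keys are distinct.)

Insert 68:
  append 68 at index 0 → [68] (no swap needed)
Insert 19:
  append 19 at index 1 → [68, 19] (no swap needed)
Insert 17:
  append 17 at index 2 → [68, 19, 17] (no swap needed)
Insert 12:
  append 12 at index 3 → [68, 19, 17, 12] (no swap needed)
Insert 26:
  append 26 at index 4 → [68, 19, 17, 12, 26]
  26 > parent 19 at index 1, swap → [68, 26, 17, 12, 19]
Insert 67:
  append 67 at index 5 → [68, 26, 17, 12, 19, 67]
  67 > parent 17 at index 2, swap → [68, 26, 67, 12, 19, 17]
Insert 39:
  append 39 at index 6 → [68, 26, 67, 12, 19, 17, 39] (no swap needed)
Insert 11:
  append 11 at index 7 → [68, 26, 67, 12, 19, 17, 39, 11] (no swap needed)
Insert 71:
  append 71 at index 8 → [68, 26, 67, 12, 19, 17, 39, 11, 71]
  71 > parent 12 at index 3, swap → [68, 26, 67, 71, 19, 17, 39, 11, 12]
  71 > parent 26 at index 1, swap → [68, 71, 67, 26, 19, 17, 39, 11, 12]
  71 > parent 68 at index 0, swap → [71, 68, 67, 26, 19, 17, 39, 11, 12]
Insert 59:
  append 59 at index 9 → [71, 68, 67, 26, 19, 17, 39, 11, 12, 59]
  59 > parent 19 at index 4, swap → [71, 68, 67, 26, 59, 17, 39, 11, 12, 19]

[71, 68, 67, 26, 59, 17, 39, 11, 12, 19]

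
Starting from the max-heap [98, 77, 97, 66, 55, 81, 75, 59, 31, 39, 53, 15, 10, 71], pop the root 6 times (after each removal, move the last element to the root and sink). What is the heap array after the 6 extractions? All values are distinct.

[66, 59, 53, 31, 55, 39, 10, 15]

extract-max #1 returns 98:
  remove root 98; move last element 71 to root → [71, 77, 97, 66, 55, 81, 75, 59, 31, 39, 53, 15, 10]
  71 vs larger child 97 at index 2, swap → [97, 77, 71, 66, 55, 81, 75, 59, 31, 39, 53, 15, 10]
  71 vs larger child 81 at index 5, swap → [97, 77, 81, 66, 55, 71, 75, 59, 31, 39, 53, 15, 10]
extract-max #2 returns 97:
  remove root 97; move last element 10 to root → [10, 77, 81, 66, 55, 71, 75, 59, 31, 39, 53, 15]
  10 vs larger child 81 at index 2, swap → [81, 77, 10, 66, 55, 71, 75, 59, 31, 39, 53, 15]
  10 vs larger child 75 at index 6, swap → [81, 77, 75, 66, 55, 71, 10, 59, 31, 39, 53, 15]
extract-max #3 returns 81:
  remove root 81; move last element 15 to root → [15, 77, 75, 66, 55, 71, 10, 59, 31, 39, 53]
  15 vs larger child 77 at index 1, swap → [77, 15, 75, 66, 55, 71, 10, 59, 31, 39, 53]
  15 vs larger child 66 at index 3, swap → [77, 66, 75, 15, 55, 71, 10, 59, 31, 39, 53]
  15 vs larger child 59 at index 7, swap → [77, 66, 75, 59, 55, 71, 10, 15, 31, 39, 53]
extract-max #4 returns 77:
  remove root 77; move last element 53 to root → [53, 66, 75, 59, 55, 71, 10, 15, 31, 39]
  53 vs larger child 75 at index 2, swap → [75, 66, 53, 59, 55, 71, 10, 15, 31, 39]
  53 vs larger child 71 at index 5, swap → [75, 66, 71, 59, 55, 53, 10, 15, 31, 39]
extract-max #5 returns 75:
  remove root 75; move last element 39 to root → [39, 66, 71, 59, 55, 53, 10, 15, 31]
  39 vs larger child 71 at index 2, swap → [71, 66, 39, 59, 55, 53, 10, 15, 31]
  39 vs larger child 53 at index 5, swap → [71, 66, 53, 59, 55, 39, 10, 15, 31]
extract-max #6 returns 71:
  remove root 71; move last element 31 to root → [31, 66, 53, 59, 55, 39, 10, 15]
  31 vs larger child 66 at index 1, swap → [66, 31, 53, 59, 55, 39, 10, 15]
  31 vs larger child 59 at index 3, swap → [66, 59, 53, 31, 55, 39, 10, 15]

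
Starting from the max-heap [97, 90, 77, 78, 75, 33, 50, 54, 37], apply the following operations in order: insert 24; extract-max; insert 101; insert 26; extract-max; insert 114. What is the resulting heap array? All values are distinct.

insert 24:
  append 24 at index 9 → [97, 90, 77, 78, 75, 33, 50, 54, 37, 24] (no swap needed)
extract-max → returns 97:
  remove root 97; move last element 24 to root → [24, 90, 77, 78, 75, 33, 50, 54, 37]
  24 vs larger child 90 at index 1, swap → [90, 24, 77, 78, 75, 33, 50, 54, 37]
  24 vs larger child 78 at index 3, swap → [90, 78, 77, 24, 75, 33, 50, 54, 37]
  24 vs larger child 54 at index 7, swap → [90, 78, 77, 54, 75, 33, 50, 24, 37]
insert 101:
  append 101 at index 9 → [90, 78, 77, 54, 75, 33, 50, 24, 37, 101]
  101 > parent 75 at index 4, swap → [90, 78, 77, 54, 101, 33, 50, 24, 37, 75]
  101 > parent 78 at index 1, swap → [90, 101, 77, 54, 78, 33, 50, 24, 37, 75]
  101 > parent 90 at index 0, swap → [101, 90, 77, 54, 78, 33, 50, 24, 37, 75]
insert 26:
  append 26 at index 10 → [101, 90, 77, 54, 78, 33, 50, 24, 37, 75, 26] (no swap needed)
extract-max → returns 101:
  remove root 101; move last element 26 to root → [26, 90, 77, 54, 78, 33, 50, 24, 37, 75]
  26 vs larger child 90 at index 1, swap → [90, 26, 77, 54, 78, 33, 50, 24, 37, 75]
  26 vs larger child 78 at index 4, swap → [90, 78, 77, 54, 26, 33, 50, 24, 37, 75]
  26 vs only child 75 at index 9, swap → [90, 78, 77, 54, 75, 33, 50, 24, 37, 26]
insert 114:
  append 114 at index 10 → [90, 78, 77, 54, 75, 33, 50, 24, 37, 26, 114]
  114 > parent 75 at index 4, swap → [90, 78, 77, 54, 114, 33, 50, 24, 37, 26, 75]
  114 > parent 78 at index 1, swap → [90, 114, 77, 54, 78, 33, 50, 24, 37, 26, 75]
  114 > parent 90 at index 0, swap → [114, 90, 77, 54, 78, 33, 50, 24, 37, 26, 75]

[114, 90, 77, 54, 78, 33, 50, 24, 37, 26, 75]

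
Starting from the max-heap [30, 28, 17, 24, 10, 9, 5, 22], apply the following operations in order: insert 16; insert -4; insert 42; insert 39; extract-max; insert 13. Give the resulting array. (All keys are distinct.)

insert 16:
  append 16 at index 8 → [30, 28, 17, 24, 10, 9, 5, 22, 16] (no swap needed)
insert -4:
  append -4 at index 9 → [30, 28, 17, 24, 10, 9, 5, 22, 16, -4] (no swap needed)
insert 42:
  append 42 at index 10 → [30, 28, 17, 24, 10, 9, 5, 22, 16, -4, 42]
  42 > parent 10 at index 4, swap → [30, 28, 17, 24, 42, 9, 5, 22, 16, -4, 10]
  42 > parent 28 at index 1, swap → [30, 42, 17, 24, 28, 9, 5, 22, 16, -4, 10]
  42 > parent 30 at index 0, swap → [42, 30, 17, 24, 28, 9, 5, 22, 16, -4, 10]
insert 39:
  append 39 at index 11 → [42, 30, 17, 24, 28, 9, 5, 22, 16, -4, 10, 39]
  39 > parent 9 at index 5, swap → [42, 30, 17, 24, 28, 39, 5, 22, 16, -4, 10, 9]
  39 > parent 17 at index 2, swap → [42, 30, 39, 24, 28, 17, 5, 22, 16, -4, 10, 9]
extract-max → returns 42:
  remove root 42; move last element 9 to root → [9, 30, 39, 24, 28, 17, 5, 22, 16, -4, 10]
  9 vs larger child 39 at index 2, swap → [39, 30, 9, 24, 28, 17, 5, 22, 16, -4, 10]
  9 vs larger child 17 at index 5, swap → [39, 30, 17, 24, 28, 9, 5, 22, 16, -4, 10]
insert 13:
  append 13 at index 11 → [39, 30, 17, 24, 28, 9, 5, 22, 16, -4, 10, 13]
  13 > parent 9 at index 5, swap → [39, 30, 17, 24, 28, 13, 5, 22, 16, -4, 10, 9]

[39, 30, 17, 24, 28, 13, 5, 22, 16, -4, 10, 9]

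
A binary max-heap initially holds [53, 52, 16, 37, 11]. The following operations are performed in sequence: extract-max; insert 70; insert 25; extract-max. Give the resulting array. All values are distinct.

extract-max → returns 53:
  remove root 53; move last element 11 to root → [11, 52, 16, 37]
  11 vs larger child 52 at index 1, swap → [52, 11, 16, 37]
  11 vs only child 37 at index 3, swap → [52, 37, 16, 11]
insert 70:
  append 70 at index 4 → [52, 37, 16, 11, 70]
  70 > parent 37 at index 1, swap → [52, 70, 16, 11, 37]
  70 > parent 52 at index 0, swap → [70, 52, 16, 11, 37]
insert 25:
  append 25 at index 5 → [70, 52, 16, 11, 37, 25]
  25 > parent 16 at index 2, swap → [70, 52, 25, 11, 37, 16]
extract-max → returns 70:
  remove root 70; move last element 16 to root → [16, 52, 25, 11, 37]
  16 vs larger child 52 at index 1, swap → [52, 16, 25, 11, 37]
  16 vs larger child 37 at index 4, swap → [52, 37, 25, 11, 16]

[52, 37, 25, 11, 16]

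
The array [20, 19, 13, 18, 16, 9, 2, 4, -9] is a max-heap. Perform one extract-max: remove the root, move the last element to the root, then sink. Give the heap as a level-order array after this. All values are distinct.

[19, 18, 13, 4, 16, 9, 2, -9]

remove root 20; move last element -9 to root → [-9, 19, 13, 18, 16, 9, 2, 4]
-9 vs larger child 19 at index 1, swap → [19, -9, 13, 18, 16, 9, 2, 4]
-9 vs larger child 18 at index 3, swap → [19, 18, 13, -9, 16, 9, 2, 4]
-9 vs only child 4 at index 7, swap → [19, 18, 13, 4, 16, 9, 2, -9]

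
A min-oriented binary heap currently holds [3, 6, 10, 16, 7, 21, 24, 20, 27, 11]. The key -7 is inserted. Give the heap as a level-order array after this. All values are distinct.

[-7, 3, 10, 16, 6, 21, 24, 20, 27, 11, 7]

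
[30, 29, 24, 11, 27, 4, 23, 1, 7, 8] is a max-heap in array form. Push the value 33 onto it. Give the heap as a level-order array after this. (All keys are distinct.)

append 33 at index 10 → [30, 29, 24, 11, 27, 4, 23, 1, 7, 8, 33]
33 > parent 27 at index 4, swap → [30, 29, 24, 11, 33, 4, 23, 1, 7, 8, 27]
33 > parent 29 at index 1, swap → [30, 33, 24, 11, 29, 4, 23, 1, 7, 8, 27]
33 > parent 30 at index 0, swap → [33, 30, 24, 11, 29, 4, 23, 1, 7, 8, 27]

[33, 30, 24, 11, 29, 4, 23, 1, 7, 8, 27]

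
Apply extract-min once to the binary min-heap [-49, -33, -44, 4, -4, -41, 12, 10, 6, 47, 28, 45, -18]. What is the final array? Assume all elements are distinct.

[-44, -33, -41, 4, -4, -18, 12, 10, 6, 47, 28, 45]

remove root -49; move last element -18 to root → [-18, -33, -44, 4, -4, -41, 12, 10, 6, 47, 28, 45]
-18 vs smaller child -44 at index 2, swap → [-44, -33, -18, 4, -4, -41, 12, 10, 6, 47, 28, 45]
-18 vs smaller child -41 at index 5, swap → [-44, -33, -41, 4, -4, -18, 12, 10, 6, 47, 28, 45]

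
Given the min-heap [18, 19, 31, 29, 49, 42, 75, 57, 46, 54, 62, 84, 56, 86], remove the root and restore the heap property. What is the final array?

remove root 18; move last element 86 to root → [86, 19, 31, 29, 49, 42, 75, 57, 46, 54, 62, 84, 56]
86 vs smaller child 19 at index 1, swap → [19, 86, 31, 29, 49, 42, 75, 57, 46, 54, 62, 84, 56]
86 vs smaller child 29 at index 3, swap → [19, 29, 31, 86, 49, 42, 75, 57, 46, 54, 62, 84, 56]
86 vs smaller child 46 at index 8, swap → [19, 29, 31, 46, 49, 42, 75, 57, 86, 54, 62, 84, 56]

[19, 29, 31, 46, 49, 42, 75, 57, 86, 54, 62, 84, 56]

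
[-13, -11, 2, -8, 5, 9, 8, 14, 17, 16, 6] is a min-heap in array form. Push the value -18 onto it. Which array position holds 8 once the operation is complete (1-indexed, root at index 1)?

append -18 at index 12 → [-13, -11, 2, -8, 5, 9, 8, 14, 17, 16, 6, -18]
-18 < parent 9 at index 6, swap → [-13, -11, 2, -8, 5, -18, 8, 14, 17, 16, 6, 9]
-18 < parent 2 at index 3, swap → [-13, -11, -18, -8, 5, 2, 8, 14, 17, 16, 6, 9]
-18 < parent -13 at index 1, swap → [-18, -11, -13, -8, 5, 2, 8, 14, 17, 16, 6, 9]
resulting array: [-18, -11, -13, -8, 5, 2, 8, 14, 17, 16, 6, 9]

7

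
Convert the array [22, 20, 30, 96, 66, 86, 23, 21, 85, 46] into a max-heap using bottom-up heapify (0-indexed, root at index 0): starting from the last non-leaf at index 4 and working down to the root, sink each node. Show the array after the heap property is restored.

sift down from index 4: already satisfies heap property
sift down from index 3: already satisfies heap property
sift down from index 2:
  30 vs larger child 86 at index 5, swap → [22, 20, 86, 96, 66, 30, 23, 21, 85, 46]
sift down from index 1:
  20 vs larger child 96 at index 3, swap → [22, 96, 86, 20, 66, 30, 23, 21, 85, 46]
  20 vs larger child 85 at index 8, swap → [22, 96, 86, 85, 66, 30, 23, 21, 20, 46]
sift down from index 0:
  22 vs larger child 96 at index 1, swap → [96, 22, 86, 85, 66, 30, 23, 21, 20, 46]
  22 vs larger child 85 at index 3, swap → [96, 85, 86, 22, 66, 30, 23, 21, 20, 46]

[96, 85, 86, 22, 66, 30, 23, 21, 20, 46]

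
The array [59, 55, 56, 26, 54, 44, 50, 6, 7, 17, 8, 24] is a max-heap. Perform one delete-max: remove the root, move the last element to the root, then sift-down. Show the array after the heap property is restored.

remove root 59; move last element 24 to root → [24, 55, 56, 26, 54, 44, 50, 6, 7, 17, 8]
24 vs larger child 56 at index 2, swap → [56, 55, 24, 26, 54, 44, 50, 6, 7, 17, 8]
24 vs larger child 50 at index 6, swap → [56, 55, 50, 26, 54, 44, 24, 6, 7, 17, 8]

[56, 55, 50, 26, 54, 44, 24, 6, 7, 17, 8]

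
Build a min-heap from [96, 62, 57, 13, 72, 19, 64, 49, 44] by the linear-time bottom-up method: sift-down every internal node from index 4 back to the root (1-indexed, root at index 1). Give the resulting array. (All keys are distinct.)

[13, 44, 19, 49, 72, 57, 64, 96, 62]

sift down from index 4: already satisfies heap property
sift down from index 3:
  57 vs smaller child 19 at index 6, swap → [96, 62, 19, 13, 72, 57, 64, 49, 44]
sift down from index 2:
  62 vs smaller child 13 at index 4, swap → [96, 13, 19, 62, 72, 57, 64, 49, 44]
  62 vs smaller child 44 at index 9, swap → [96, 13, 19, 44, 72, 57, 64, 49, 62]
sift down from index 1:
  96 vs smaller child 13 at index 2, swap → [13, 96, 19, 44, 72, 57, 64, 49, 62]
  96 vs smaller child 44 at index 4, swap → [13, 44, 19, 96, 72, 57, 64, 49, 62]
  96 vs smaller child 49 at index 8, swap → [13, 44, 19, 49, 72, 57, 64, 96, 62]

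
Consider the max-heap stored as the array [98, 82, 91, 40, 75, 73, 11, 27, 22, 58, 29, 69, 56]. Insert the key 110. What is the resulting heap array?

[110, 82, 98, 40, 75, 73, 91, 27, 22, 58, 29, 69, 56, 11]

append 110 at index 13 → [98, 82, 91, 40, 75, 73, 11, 27, 22, 58, 29, 69, 56, 110]
110 > parent 11 at index 6, swap → [98, 82, 91, 40, 75, 73, 110, 27, 22, 58, 29, 69, 56, 11]
110 > parent 91 at index 2, swap → [98, 82, 110, 40, 75, 73, 91, 27, 22, 58, 29, 69, 56, 11]
110 > parent 98 at index 0, swap → [110, 82, 98, 40, 75, 73, 91, 27, 22, 58, 29, 69, 56, 11]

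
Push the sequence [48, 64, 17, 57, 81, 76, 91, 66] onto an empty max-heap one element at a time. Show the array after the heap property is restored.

[91, 66, 81, 64, 57, 17, 76, 48]

Insert 48:
  append 48 at index 0 → [48] (no swap needed)
Insert 64:
  append 64 at index 1 → [48, 64]
  64 > parent 48 at index 0, swap → [64, 48]
Insert 17:
  append 17 at index 2 → [64, 48, 17] (no swap needed)
Insert 57:
  append 57 at index 3 → [64, 48, 17, 57]
  57 > parent 48 at index 1, swap → [64, 57, 17, 48]
Insert 81:
  append 81 at index 4 → [64, 57, 17, 48, 81]
  81 > parent 57 at index 1, swap → [64, 81, 17, 48, 57]
  81 > parent 64 at index 0, swap → [81, 64, 17, 48, 57]
Insert 76:
  append 76 at index 5 → [81, 64, 17, 48, 57, 76]
  76 > parent 17 at index 2, swap → [81, 64, 76, 48, 57, 17]
Insert 91:
  append 91 at index 6 → [81, 64, 76, 48, 57, 17, 91]
  91 > parent 76 at index 2, swap → [81, 64, 91, 48, 57, 17, 76]
  91 > parent 81 at index 0, swap → [91, 64, 81, 48, 57, 17, 76]
Insert 66:
  append 66 at index 7 → [91, 64, 81, 48, 57, 17, 76, 66]
  66 > parent 48 at index 3, swap → [91, 64, 81, 66, 57, 17, 76, 48]
  66 > parent 64 at index 1, swap → [91, 66, 81, 64, 57, 17, 76, 48]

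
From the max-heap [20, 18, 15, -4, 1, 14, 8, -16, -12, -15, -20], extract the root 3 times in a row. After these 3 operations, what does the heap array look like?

[14, 1, 8, -4, -15, -20, -12, -16]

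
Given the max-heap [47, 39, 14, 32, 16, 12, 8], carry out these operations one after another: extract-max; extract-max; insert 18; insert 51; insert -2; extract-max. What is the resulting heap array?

[32, 16, 18, 8, 12, 14, -2]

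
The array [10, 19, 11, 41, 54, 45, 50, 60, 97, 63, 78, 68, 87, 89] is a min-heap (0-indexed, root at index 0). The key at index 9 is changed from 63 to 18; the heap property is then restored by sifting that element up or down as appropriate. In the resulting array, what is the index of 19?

set index 9 from 63 to 18 → [10, 19, 11, 41, 54, 45, 50, 60, 97, 18, 78, 68, 87, 89]
18 < parent 54 at index 4, swap → [10, 19, 11, 41, 18, 45, 50, 60, 97, 54, 78, 68, 87, 89]
18 < parent 19 at index 1, swap → [10, 18, 11, 41, 19, 45, 50, 60, 97, 54, 78, 68, 87, 89]
resulting array: [10, 18, 11, 41, 19, 45, 50, 60, 97, 54, 78, 68, 87, 89]

4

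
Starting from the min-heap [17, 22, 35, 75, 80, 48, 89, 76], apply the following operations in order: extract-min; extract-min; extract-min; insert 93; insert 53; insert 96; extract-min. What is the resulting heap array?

[53, 75, 89, 76, 80, 93, 96]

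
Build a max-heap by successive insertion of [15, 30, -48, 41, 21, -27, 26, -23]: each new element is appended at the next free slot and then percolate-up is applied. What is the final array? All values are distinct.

[41, 30, 26, 15, 21, -48, -27, -23]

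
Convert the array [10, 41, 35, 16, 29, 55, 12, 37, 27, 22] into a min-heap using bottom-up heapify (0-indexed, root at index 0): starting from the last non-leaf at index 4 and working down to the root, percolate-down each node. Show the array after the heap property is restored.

[10, 16, 12, 27, 22, 55, 35, 37, 41, 29]

sift down from index 4:
  29 vs only child 22 at index 9, swap → [10, 41, 35, 16, 22, 55, 12, 37, 27, 29]
sift down from index 3: already satisfies heap property
sift down from index 2:
  35 vs smaller child 12 at index 6, swap → [10, 41, 12, 16, 22, 55, 35, 37, 27, 29]
sift down from index 1:
  41 vs smaller child 16 at index 3, swap → [10, 16, 12, 41, 22, 55, 35, 37, 27, 29]
  41 vs smaller child 27 at index 8, swap → [10, 16, 12, 27, 22, 55, 35, 37, 41, 29]
sift down from index 0: already satisfies heap property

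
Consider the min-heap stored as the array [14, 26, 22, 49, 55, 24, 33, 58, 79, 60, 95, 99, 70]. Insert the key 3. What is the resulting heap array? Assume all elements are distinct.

append 3 at index 13 → [14, 26, 22, 49, 55, 24, 33, 58, 79, 60, 95, 99, 70, 3]
3 < parent 33 at index 6, swap → [14, 26, 22, 49, 55, 24, 3, 58, 79, 60, 95, 99, 70, 33]
3 < parent 22 at index 2, swap → [14, 26, 3, 49, 55, 24, 22, 58, 79, 60, 95, 99, 70, 33]
3 < parent 14 at index 0, swap → [3, 26, 14, 49, 55, 24, 22, 58, 79, 60, 95, 99, 70, 33]

[3, 26, 14, 49, 55, 24, 22, 58, 79, 60, 95, 99, 70, 33]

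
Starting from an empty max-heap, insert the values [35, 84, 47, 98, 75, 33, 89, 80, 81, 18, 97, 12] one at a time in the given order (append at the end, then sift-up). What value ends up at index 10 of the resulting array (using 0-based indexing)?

75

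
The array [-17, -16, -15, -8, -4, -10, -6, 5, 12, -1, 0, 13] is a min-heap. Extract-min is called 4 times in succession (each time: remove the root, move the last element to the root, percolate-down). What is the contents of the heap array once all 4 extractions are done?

[-8, -4, -6, 5, 12, 0, -1, 13]

extract-min #1 returns -17:
  remove root -17; move last element 13 to root → [13, -16, -15, -8, -4, -10, -6, 5, 12, -1, 0]
  13 vs smaller child -16 at index 1, swap → [-16, 13, -15, -8, -4, -10, -6, 5, 12, -1, 0]
  13 vs smaller child -8 at index 3, swap → [-16, -8, -15, 13, -4, -10, -6, 5, 12, -1, 0]
  13 vs smaller child 5 at index 7, swap → [-16, -8, -15, 5, -4, -10, -6, 13, 12, -1, 0]
extract-min #2 returns -16:
  remove root -16; move last element 0 to root → [0, -8, -15, 5, -4, -10, -6, 13, 12, -1]
  0 vs smaller child -15 at index 2, swap → [-15, -8, 0, 5, -4, -10, -6, 13, 12, -1]
  0 vs smaller child -10 at index 5, swap → [-15, -8, -10, 5, -4, 0, -6, 13, 12, -1]
extract-min #3 returns -15:
  remove root -15; move last element -1 to root → [-1, -8, -10, 5, -4, 0, -6, 13, 12]
  -1 vs smaller child -10 at index 2, swap → [-10, -8, -1, 5, -4, 0, -6, 13, 12]
  -1 vs smaller child -6 at index 6, swap → [-10, -8, -6, 5, -4, 0, -1, 13, 12]
extract-min #4 returns -10:
  remove root -10; move last element 12 to root → [12, -8, -6, 5, -4, 0, -1, 13]
  12 vs smaller child -8 at index 1, swap → [-8, 12, -6, 5, -4, 0, -1, 13]
  12 vs smaller child -4 at index 4, swap → [-8, -4, -6, 5, 12, 0, -1, 13]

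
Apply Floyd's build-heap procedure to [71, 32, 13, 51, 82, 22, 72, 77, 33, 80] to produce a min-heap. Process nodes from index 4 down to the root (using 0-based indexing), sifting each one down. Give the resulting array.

[13, 32, 22, 33, 80, 71, 72, 77, 51, 82]

sift down from index 4:
  82 vs only child 80 at index 9, swap → [71, 32, 13, 51, 80, 22, 72, 77, 33, 82]
sift down from index 3:
  51 vs smaller child 33 at index 8, swap → [71, 32, 13, 33, 80, 22, 72, 77, 51, 82]
sift down from index 2: already satisfies heap property
sift down from index 1: already satisfies heap property
sift down from index 0:
  71 vs smaller child 13 at index 2, swap → [13, 32, 71, 33, 80, 22, 72, 77, 51, 82]
  71 vs smaller child 22 at index 5, swap → [13, 32, 22, 33, 80, 71, 72, 77, 51, 82]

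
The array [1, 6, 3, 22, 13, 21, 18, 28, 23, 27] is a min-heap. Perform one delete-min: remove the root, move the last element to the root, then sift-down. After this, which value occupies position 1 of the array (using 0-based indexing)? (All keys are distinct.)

6

remove root 1; move last element 27 to root → [27, 6, 3, 22, 13, 21, 18, 28, 23]
27 vs smaller child 3 at index 2, swap → [3, 6, 27, 22, 13, 21, 18, 28, 23]
27 vs smaller child 18 at index 6, swap → [3, 6, 18, 22, 13, 21, 27, 28, 23]
resulting array: [3, 6, 18, 22, 13, 21, 27, 28, 23]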